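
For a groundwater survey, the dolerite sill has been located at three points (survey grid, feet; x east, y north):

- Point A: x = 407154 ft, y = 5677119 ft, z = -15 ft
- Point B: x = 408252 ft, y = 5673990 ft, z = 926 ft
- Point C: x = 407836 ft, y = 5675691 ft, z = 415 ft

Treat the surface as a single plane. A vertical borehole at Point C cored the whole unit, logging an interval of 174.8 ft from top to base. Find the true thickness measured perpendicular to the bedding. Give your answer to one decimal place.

Let the plane be z = a·x + b·y + c.
Point B−Point A: 1098a − 3129b = 941;  Point C−Point A: 682a − 1428b = 430.
Solving gives a = 0.00304, b = −0.29967.
|∇z| = √(a²+b²) = 0.29968, so dip δ = arctan(0.29968) = 16.68°.
True thickness = vertical thickness × cos δ = 174.8 × cos 16.68° = 167.4 ft.

167.4 ft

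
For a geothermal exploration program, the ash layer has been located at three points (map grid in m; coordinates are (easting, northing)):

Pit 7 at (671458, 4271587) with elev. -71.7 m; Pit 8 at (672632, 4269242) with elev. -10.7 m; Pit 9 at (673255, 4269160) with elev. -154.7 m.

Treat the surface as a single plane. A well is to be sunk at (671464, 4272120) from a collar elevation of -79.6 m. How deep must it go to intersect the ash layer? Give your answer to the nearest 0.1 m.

Two edge vectors: Pit 7→Pit 8 = (1174, -2345, 61), Pit 7→Pit 9 = (1797, -2427, -83).
Normal n = (Pit 7→Pit 8) × (Pit 7→Pit 9) = (342682, 207059, 1364667).
So ∂z/∂E = −n_x/n_z = −0.251110344 and ∂z/∂N = −n_y/n_z = −0.151728590.
Intercept c from Pit 7: -71.7 + 168610.05 + 648121.87 = 816660.22.
At (671464, 4272120): z_contact = −168611.56 − 648202.74 + 816660.22 = -154.08 m.
Depth below ground = -79.6 − (-154.08) = 74.5 m.

74.5 m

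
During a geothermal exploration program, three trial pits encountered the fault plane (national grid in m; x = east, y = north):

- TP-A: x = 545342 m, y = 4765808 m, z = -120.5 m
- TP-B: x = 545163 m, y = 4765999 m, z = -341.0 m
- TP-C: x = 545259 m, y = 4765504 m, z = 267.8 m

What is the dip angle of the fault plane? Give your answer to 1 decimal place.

Two edge vectors: TP-A→TP-B = (-179, 191, -220.5), TP-A→TP-C = (-83, -304, 388.3).
Normal n = (TP-A→TP-B) × (TP-A→TP-C) = (7133.3, 87807.2, 70269).
So ∂z/∂x = −n_x/n_z = −0.10151 and ∂z/∂y = −n_y/n_z = −1.24959.
Gradient magnitude |∇z| = √(a² + b²) = √(0.01031 + 1.56147) = 1.25370.
True dip = arctan(1.25370) = 51.4°, dipping toward N (azimuth ≈ 005°).

51.4°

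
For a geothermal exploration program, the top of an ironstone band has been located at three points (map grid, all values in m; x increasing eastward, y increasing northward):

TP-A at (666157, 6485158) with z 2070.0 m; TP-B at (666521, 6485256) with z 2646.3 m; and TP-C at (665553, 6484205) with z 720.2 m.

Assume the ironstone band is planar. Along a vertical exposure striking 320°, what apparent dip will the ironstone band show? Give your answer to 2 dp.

28.82°

Let the plane be z = a·x + b·y + c.
TP-B−TP-A: 364a + 98b = 576.3;  TP-C−TP-A: −604a − 953b = −1349.8.
Solving gives a = 1.44920, b = 0.49789.
Unit vector along 320° is (sin 320°, cos 320°) = (-0.6428, 0.7660).
Slope in that direction = a·(-0.6428) + b·(0.7660) = −0.55012.
Apparent dip = arctan|0.55012| = 28.82° (true dip is 56.9°, so apparent ≤ true as expected).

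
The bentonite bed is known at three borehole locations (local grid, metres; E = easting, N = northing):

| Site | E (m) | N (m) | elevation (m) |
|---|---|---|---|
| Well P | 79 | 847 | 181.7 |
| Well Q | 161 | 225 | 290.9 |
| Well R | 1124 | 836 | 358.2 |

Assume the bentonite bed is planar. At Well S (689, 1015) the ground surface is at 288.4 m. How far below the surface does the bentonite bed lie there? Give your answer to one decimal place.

Let the plane be z = a·E + b·N + c.
Well Q−Well P: 82a − 622b = 109.2;  Well R−Well P: 1045a − 11b = 176.5.
Solving gives a = 0.167284, b = −0.153509.
Then c = 181.7 − a·79 − b·847 = 298.51.
At (689, 1015): z_contact = 115.26 − 155.81 + 298.51 = 257.95 m.
Depth below ground = 288.4 − 257.95 = 30.4 m.

30.4 m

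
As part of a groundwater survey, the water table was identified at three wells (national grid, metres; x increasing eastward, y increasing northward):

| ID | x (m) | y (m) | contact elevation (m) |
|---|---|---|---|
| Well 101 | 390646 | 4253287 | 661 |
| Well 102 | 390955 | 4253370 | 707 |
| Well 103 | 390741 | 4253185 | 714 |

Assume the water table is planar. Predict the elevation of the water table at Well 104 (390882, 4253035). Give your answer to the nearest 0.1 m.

792.2 m

Let the plane be z = a·x + b·y + c.
Well 102−Well 101: 309a + 83b = 46;  Well 103−Well 101: 95a − 102b = 53.
Solving gives a = 0.230718473, b = −0.304722991.
Then c = 661 − a·390646 − b·4253287 = 1206606.09.
At (390882, 4253035): z = 90183.7 − 1295997.5 + 1206606.09 = 792.2 m.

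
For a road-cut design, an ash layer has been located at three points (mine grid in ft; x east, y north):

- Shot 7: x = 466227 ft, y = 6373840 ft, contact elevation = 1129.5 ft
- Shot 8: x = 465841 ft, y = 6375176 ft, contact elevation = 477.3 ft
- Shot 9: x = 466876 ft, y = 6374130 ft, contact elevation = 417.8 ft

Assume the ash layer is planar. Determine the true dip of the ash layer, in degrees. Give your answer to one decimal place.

Two edge vectors: Shot 7→Shot 8 = (-386, 1336, -652.2), Shot 7→Shot 9 = (649, 290, -711.7).
Normal n = (Shot 7→Shot 8) × (Shot 7→Shot 9) = (-761693.2, -697994, -979004).
So ∂z/∂x = −n_x/n_z = −0.77803 and ∂z/∂y = −n_y/n_z = −0.71296.
Gradient magnitude |∇z| = √(a² + b²) = √(0.60533 + 0.50832) = 1.05529.
True dip = arctan(1.05529) = 46.5°, dipping toward NE (azimuth ≈ 047°).

46.5°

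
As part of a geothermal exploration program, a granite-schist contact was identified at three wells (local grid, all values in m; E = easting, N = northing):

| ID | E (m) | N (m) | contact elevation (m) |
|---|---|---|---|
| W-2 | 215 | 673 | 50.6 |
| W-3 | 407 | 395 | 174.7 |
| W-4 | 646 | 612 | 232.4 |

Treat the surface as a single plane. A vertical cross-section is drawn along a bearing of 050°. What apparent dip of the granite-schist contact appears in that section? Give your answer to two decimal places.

Let the plane be z = a·E + b·N + c.
W-3−W-2: 192a − 278b = 124.1;  W-4−W-2: 431a − 61b = 181.8.
Solving gives a = 0.39748, b = −0.17188.
Unit vector along 050° is (sin 50°, cos 50°) = (0.7660, 0.6428).
Slope in that direction = a·(0.7660) + b·(0.6428) = 0.19401.
Apparent dip = arctan|0.19401| = 10.98° (true dip is 23.4°, so apparent ≤ true as expected).

10.98°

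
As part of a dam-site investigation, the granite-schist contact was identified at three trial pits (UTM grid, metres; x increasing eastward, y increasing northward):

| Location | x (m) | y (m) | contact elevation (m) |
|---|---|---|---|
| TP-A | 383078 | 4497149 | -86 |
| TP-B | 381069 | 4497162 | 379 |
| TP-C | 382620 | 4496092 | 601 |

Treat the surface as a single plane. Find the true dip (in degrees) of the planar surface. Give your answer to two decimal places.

Two edge vectors: TP-A→TP-B = (-2009, 13, 465), TP-A→TP-C = (-458, -1057, 687).
Normal n = (TP-A→TP-B) × (TP-A→TP-C) = (500436, 1167213, 2129467).
So ∂z/∂x = −n_x/n_z = −0.23501 and ∂z/∂y = −n_y/n_z = −0.54812.
Gradient magnitude |∇z| = √(a² + b²) = √(0.05523 + 0.30044) = 0.59638.
True dip = arctan(0.59638) = 30.81°, dipping toward NNE (azimuth ≈ 023°).

30.81°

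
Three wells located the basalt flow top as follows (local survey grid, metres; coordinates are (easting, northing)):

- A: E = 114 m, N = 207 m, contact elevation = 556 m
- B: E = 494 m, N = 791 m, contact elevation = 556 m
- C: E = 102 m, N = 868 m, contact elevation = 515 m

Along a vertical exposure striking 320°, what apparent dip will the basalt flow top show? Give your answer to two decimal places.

Two edge vectors: A→B = (380, 584, 0), A→C = (-12, 661, -41).
Normal n = (A→B) × (A→C) = (-23944, 15580, 258188).
So ∂z/∂E = −n_x/n_z = 0.09274 and ∂z/∂N = −n_y/n_z = −0.06034.
Unit vector along 320° is (sin 320°, cos 320°) = (-0.6428, 0.7660).
Slope in that direction = a·(-0.6428) + b·(0.7660) = −0.10584.
Apparent dip = arctan|0.10584| = 6.04° (true dip is 6.3°, so apparent ≤ true as expected).

6.04°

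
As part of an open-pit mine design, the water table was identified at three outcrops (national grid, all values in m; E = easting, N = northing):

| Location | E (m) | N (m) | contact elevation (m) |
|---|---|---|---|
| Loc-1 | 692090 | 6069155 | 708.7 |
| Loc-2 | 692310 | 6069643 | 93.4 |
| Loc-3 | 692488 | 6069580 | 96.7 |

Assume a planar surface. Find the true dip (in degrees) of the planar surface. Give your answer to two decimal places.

Let the plane be z = a·E + b·N + c.
Loc-2−Loc-1: 220a + 488b = −615.3;  Loc-3−Loc-1: 398a + 425b = −612.
Solving gives a = −0.36886, b = −1.09457.
Gradient magnitude |∇z| = √(a² + b²) = √(0.13606 + 1.19808) = 1.15505.
True dip = arctan(1.15505) = 49.12°, dipping toward NNE (azimuth ≈ 019°).

49.12°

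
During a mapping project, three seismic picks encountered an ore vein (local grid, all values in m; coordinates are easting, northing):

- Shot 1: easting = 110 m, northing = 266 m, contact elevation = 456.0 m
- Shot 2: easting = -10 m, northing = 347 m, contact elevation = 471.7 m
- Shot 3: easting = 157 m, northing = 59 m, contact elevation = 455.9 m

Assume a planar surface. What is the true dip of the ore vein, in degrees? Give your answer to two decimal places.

Two edge vectors: Shot 1→Shot 2 = (-120, 81, 15.7), Shot 1→Shot 3 = (47, -207, -0.1).
Normal n = (Shot 1→Shot 2) × (Shot 1→Shot 3) = (3241.8, 725.9, 21033).
So ∂z/∂easting = −n_x/n_z = −0.15413 and ∂z/∂northing = −n_y/n_z = −0.03451.
Gradient magnitude |∇z| = √(a² + b²) = √(0.02376 + 0.00119) = 0.15795.
True dip = arctan(0.15795) = 8.98°, dipping toward ENE (azimuth ≈ 077°).

8.98°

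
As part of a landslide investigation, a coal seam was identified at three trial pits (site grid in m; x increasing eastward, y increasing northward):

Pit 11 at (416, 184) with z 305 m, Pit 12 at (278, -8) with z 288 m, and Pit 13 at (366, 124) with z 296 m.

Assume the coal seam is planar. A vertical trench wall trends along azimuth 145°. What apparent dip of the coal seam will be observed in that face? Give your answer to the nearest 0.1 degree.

Let the plane be z = a·x + b·y + c.
Pit 12−Pit 11: −138a − 192b = −17;  Pit 13−Pit 11: −50a − 60b = −9.
Solving gives a = 0.53636, b = −0.29697.
Unit vector along 145° is (sin 145°, cos 145°) = (0.5736, -0.8192).
Slope in that direction = a·(0.5736) + b·(-0.8192) = 0.55091.
Apparent dip = arctan|0.55091| = 28.9° (true dip is 31.5°, so apparent ≤ true as expected).

28.9°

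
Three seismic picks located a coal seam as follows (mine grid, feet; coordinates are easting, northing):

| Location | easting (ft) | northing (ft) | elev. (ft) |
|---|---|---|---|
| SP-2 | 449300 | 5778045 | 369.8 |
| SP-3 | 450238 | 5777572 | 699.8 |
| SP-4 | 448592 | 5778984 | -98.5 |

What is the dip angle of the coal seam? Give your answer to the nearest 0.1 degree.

Two edge vectors: SP-2→SP-3 = (938, -473, 330), SP-2→SP-4 = (-708, 939, -468.3).
Normal n = (SP-2→SP-3) × (SP-2→SP-4) = (-88364.1, 205625.4, 545898).
So ∂z/∂easting = −n_x/n_z = 0.16187 and ∂z/∂northing = −n_y/n_z = −0.37667.
Gradient magnitude |∇z| = √(a² + b²) = √(0.02620 + 0.14188) = 0.40998.
True dip = arctan(0.40998) = 22.3°, dipping toward NNW (azimuth ≈ 337°).

22.3°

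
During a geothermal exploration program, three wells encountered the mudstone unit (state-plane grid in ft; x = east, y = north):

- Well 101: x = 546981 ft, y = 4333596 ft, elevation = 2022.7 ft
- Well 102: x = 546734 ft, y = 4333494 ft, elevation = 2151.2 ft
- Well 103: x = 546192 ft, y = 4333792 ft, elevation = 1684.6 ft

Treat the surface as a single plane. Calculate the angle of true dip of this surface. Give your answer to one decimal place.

55.2°

Let the plane be z = a·x + b·y + c.
Well 102−Well 101: −247a − 102b = 128.5;  Well 103−Well 101: −789a + 196b = −338.1.
Solving gives a = 0.07216, b = −1.43453.
Gradient magnitude |∇z| = √(a² + b²) = √(0.00521 + 2.05789) = 1.43635.
True dip = arctan(1.43635) = 55.2°, dipping toward N (azimuth ≈ 357°).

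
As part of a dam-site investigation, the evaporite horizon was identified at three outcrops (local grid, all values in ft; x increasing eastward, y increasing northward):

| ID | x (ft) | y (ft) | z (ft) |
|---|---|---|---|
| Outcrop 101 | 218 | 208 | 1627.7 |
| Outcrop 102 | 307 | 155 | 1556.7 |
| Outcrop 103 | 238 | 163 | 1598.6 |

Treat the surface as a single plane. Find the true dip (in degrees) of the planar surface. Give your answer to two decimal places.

34.51°

Let the plane be z = a·x + b·y + c.
Outcrop 102−Outcrop 101: 89a − 53b = −71;  Outcrop 103−Outcrop 101: 20a − 45b = −29.1.
Solving gives a = −0.56119, b = 0.39725.
Gradient magnitude |∇z| = √(a² + b²) = √(0.31493 + 0.15781) = 0.68756.
True dip = arctan(0.68756) = 34.51°, dipping toward SE (azimuth ≈ 125°).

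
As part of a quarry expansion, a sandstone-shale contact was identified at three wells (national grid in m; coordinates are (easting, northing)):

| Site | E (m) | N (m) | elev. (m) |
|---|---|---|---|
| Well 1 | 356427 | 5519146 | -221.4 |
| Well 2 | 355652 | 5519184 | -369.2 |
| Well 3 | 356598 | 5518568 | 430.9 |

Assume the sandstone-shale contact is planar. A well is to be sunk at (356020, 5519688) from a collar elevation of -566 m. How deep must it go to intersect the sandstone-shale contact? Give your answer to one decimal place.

301.0 m

Two edge vectors: Well 1→Well 2 = (-775, 38, -147.8), Well 1→Well 3 = (171, -578, 652.3).
Normal n = (Well 1→Well 2) × (Well 1→Well 3) = (-60641, 480258.7, 441452).
So ∂z/∂E = −n_x/n_z = 0.137367143 and ∂z/∂N = −n_y/n_z = −1.087906953.
Intercept c from Well 1: -221.4 − 48961.36 + 6004317.31 = 5955134.55.
At (356020, 5519688): z_contact = 48905.45 − 6004906.95 + 5955134.55 = -866.95 m.
Depth below ground = -566 − (-866.95) = 301.0 m.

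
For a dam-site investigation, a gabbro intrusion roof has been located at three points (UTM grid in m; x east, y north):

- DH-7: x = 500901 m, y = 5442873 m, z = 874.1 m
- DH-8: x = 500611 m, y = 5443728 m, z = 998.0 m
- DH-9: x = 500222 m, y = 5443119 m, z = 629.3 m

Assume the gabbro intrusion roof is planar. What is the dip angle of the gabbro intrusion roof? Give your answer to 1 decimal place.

Two edge vectors: DH-7→DH-8 = (-290, 855, 123.9), DH-7→DH-9 = (-679, 246, -244.8).
Normal n = (DH-7→DH-8) × (DH-7→DH-9) = (-239783.4, -155120.1, 509205).
So ∂z/∂x = −n_x/n_z = 0.47090 and ∂z/∂y = −n_y/n_z = 0.30463.
Gradient magnitude |∇z| = √(a² + b²) = √(0.22174 + 0.09280) = 0.56084.
True dip = arctan(0.56084) = 29.3°, dipping toward WSW (azimuth ≈ 237°).

29.3°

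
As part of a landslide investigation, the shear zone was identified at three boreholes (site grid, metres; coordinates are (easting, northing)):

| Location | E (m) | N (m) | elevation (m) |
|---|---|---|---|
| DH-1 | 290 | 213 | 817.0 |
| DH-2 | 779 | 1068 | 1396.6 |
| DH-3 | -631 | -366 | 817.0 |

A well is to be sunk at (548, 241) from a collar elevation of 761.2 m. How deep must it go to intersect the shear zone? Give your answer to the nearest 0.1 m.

Two edge vectors: DH-1→DH-2 = (489, 855, 579.6), DH-1→DH-3 = (-921, -579, 0).
Normal n = (DH-1→DH-2) × (DH-1→DH-3) = (335588.4, -533811.6, 504324).
So ∂z/∂E = −n_x/n_z = −0.665422 and ∂z/∂N = −n_y/n_z = 1.058470.
Intercept c from DH-1: 817 + 192.97 − 225.45 = 784.52.
At (548, 241): z_contact = −364.65 + 255.09 + 784.52 = 674.96 m.
Depth below ground = 761.2 − 674.96 = 86.2 m.

86.2 m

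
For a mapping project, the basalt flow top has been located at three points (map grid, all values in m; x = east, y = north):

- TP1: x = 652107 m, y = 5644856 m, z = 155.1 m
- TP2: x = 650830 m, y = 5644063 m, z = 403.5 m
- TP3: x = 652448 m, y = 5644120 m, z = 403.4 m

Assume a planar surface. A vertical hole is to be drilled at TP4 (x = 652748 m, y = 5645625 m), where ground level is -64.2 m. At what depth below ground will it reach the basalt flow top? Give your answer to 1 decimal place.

Two edge vectors: TP1→TP2 = (-1277, -793, 248.4), TP1→TP3 = (341, -736, 248.3).
Normal n = (TP1→TP2) × (TP1→TP3) = (-14079.5, 401783.5, 1210285).
So ∂z/∂x = −n_x/n_z = 0.011633210 and ∂z/∂y = −n_y/n_z = −0.331974287.
Intercept c from TP1: 155.1 − 7586.10 + 1873947.05 = 1866516.05.
At (652748, 5645625): z_contact = 7593.55 − 1874202.33 + 1866516.05 = -92.73 m.
Depth below ground = -64.2 − (-92.73) = 28.5 m.

28.5 m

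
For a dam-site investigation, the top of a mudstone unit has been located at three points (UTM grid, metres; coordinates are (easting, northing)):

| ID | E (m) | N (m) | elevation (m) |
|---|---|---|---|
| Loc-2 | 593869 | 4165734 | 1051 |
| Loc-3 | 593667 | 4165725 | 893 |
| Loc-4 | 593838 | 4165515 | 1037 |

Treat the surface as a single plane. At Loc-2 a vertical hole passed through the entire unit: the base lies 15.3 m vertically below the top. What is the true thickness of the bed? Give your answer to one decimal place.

Two edge vectors: Loc-2→Loc-3 = (-202, -9, -158), Loc-2→Loc-4 = (-31, -219, -14).
Normal n = (Loc-2→Loc-3) × (Loc-2→Loc-4) = (-34476, 2070, 43959).
So ∂z/∂E = −n_x/n_z = 0.78428 and ∂z/∂N = −n_y/n_z = −0.04709.
|∇z| = √(a²+b²) = 0.78569, so dip δ = arctan(0.78569) = 38.16°.
True thickness = vertical thickness × cos δ = 15.3 × cos 38.16° = 12.0 m.

12.0 m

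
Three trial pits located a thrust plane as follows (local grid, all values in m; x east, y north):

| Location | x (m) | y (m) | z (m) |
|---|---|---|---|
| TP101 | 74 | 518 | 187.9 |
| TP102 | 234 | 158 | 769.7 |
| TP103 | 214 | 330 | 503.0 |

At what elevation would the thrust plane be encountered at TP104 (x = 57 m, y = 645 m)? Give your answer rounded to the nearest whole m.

Two edge vectors: TP101→TP102 = (160, -360, 581.8), TP101→TP103 = (140, -188, 315.1).
Normal n = (TP101→TP102) × (TP101→TP103) = (-4057.6, 31036, 20320).
So ∂z/∂x = −n_x/n_z = 0.19969 and ∂z/∂y = −n_y/n_z = −1.52736.
Intercept c from TP101: 187.9 − 14.78 + 791.17 = 964.30.
At (57, 645): z = 11.4 − 985.1 + 964.30 = -9.5 m.

-9 m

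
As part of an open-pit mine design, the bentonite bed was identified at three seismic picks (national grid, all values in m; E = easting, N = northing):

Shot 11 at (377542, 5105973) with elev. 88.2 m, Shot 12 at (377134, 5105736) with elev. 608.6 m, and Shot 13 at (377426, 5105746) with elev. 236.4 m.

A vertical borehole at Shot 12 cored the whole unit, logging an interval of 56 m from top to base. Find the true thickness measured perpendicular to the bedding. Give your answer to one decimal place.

34.6 m

Two edge vectors: Shot 11→Shot 12 = (-408, -237, 520.4), Shot 11→Shot 13 = (-116, -227, 148.2).
Normal n = (Shot 11→Shot 12) × (Shot 11→Shot 13) = (83007.4, 99.2, 65124).
So ∂z/∂E = −n_x/n_z = −1.27461 and ∂z/∂N = −n_y/n_z = −0.00152.
|∇z| = √(a²+b²) = 1.27461, so dip δ = arctan(1.27461) = 51.88°.
True thickness = vertical thickness × cos δ = 56 × cos 51.88° = 34.6 m.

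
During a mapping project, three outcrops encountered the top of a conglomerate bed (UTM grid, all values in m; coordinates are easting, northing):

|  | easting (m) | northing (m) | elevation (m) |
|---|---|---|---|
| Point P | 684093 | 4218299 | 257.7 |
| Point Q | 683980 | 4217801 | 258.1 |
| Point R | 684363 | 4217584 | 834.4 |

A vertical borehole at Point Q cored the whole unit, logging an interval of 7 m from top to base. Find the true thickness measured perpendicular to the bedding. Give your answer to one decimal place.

4.1 m

Two edge vectors: Point P→Point Q = (-113, -498, 0.4), Point P→Point R = (270, -715, 576.7).
Normal n = (Point P→Point Q) × (Point P→Point R) = (-286910.6, 65275.1, 215255).
So ∂z/∂easting = −n_x/n_z = 1.33289 and ∂z/∂northing = −n_y/n_z = −0.30325.
|∇z| = √(a²+b²) = 1.36695, so dip δ = arctan(1.36695) = 53.81°.
True thickness = vertical thickness × cos δ = 7 × cos 53.81° = 4.1 m.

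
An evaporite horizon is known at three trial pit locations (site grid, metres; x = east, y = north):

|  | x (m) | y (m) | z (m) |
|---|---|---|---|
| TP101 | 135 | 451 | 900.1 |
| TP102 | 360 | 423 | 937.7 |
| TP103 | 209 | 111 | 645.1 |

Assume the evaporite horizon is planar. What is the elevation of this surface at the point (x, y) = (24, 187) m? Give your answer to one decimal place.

Let the plane be z = a·x + b·y + c.
TP102−TP101: 225a − 28b = 37.6;  TP103−TP101: 74a − 340b = −255.
Solving gives a = 0.26769, b = 0.80826.
Then c = 900.1 − a·135 − b·451 = 499.43.
At (24, 187): z = 6.4 + 151.1 + 499.43 = 657.0 m.

657.0 m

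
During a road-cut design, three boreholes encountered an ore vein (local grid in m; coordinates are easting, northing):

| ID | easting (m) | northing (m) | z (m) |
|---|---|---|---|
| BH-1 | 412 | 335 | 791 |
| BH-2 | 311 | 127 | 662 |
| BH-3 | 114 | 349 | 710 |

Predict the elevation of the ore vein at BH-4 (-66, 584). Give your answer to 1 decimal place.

769.2 m

Let the plane be z = a·easting + b·northing + c.
BH-2−BH-1: −101a − 208b = −129;  BH-3−BH-1: −298a + 14b = −81.
Solving gives a = 0.29424, b = 0.47732.
Then c = 791 − a·412 − b·335 = 509.87.
At (-66, 584): z = −19.4 + 278.8 + 509.87 = 769.2 m.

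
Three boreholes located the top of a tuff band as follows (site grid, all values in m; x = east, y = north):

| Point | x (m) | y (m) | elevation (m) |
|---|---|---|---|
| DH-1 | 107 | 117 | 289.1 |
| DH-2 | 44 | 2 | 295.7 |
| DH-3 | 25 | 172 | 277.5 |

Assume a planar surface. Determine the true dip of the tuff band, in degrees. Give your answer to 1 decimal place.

Let the plane be z = a·x + b·y + c.
DH-2−DH-1: −63a − 115b = 6.6;  DH-3−DH-1: −82a + 55b = −11.6.
Solving gives a = 0.07530, b = −0.09864.
Gradient magnitude |∇z| = √(a² + b²) = √(0.00567 + 0.00973) = 0.12410.
True dip = arctan(0.12410) = 7.1°, dipping toward NW (azimuth ≈ 323°).

7.1°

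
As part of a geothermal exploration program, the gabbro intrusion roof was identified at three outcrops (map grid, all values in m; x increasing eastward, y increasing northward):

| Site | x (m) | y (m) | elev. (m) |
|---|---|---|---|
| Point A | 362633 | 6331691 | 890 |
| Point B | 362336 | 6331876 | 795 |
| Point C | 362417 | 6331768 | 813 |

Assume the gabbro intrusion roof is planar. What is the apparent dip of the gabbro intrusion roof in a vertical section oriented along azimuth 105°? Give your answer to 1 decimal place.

19.6°

Let the plane be z = a·x + b·y + c.
Point B−Point A: −297a + 185b = −95;  Point C−Point A: −216a + 77b = −77.
Solving gives a = 0.40548, b = 0.13744.
Unit vector along 105° is (sin 105°, cos 105°) = (0.9659, -0.2588).
Slope in that direction = a·(0.9659) + b·(-0.2588) = 0.35609.
Apparent dip = arctan|0.35609| = 19.6° (true dip is 23.2°, so apparent ≤ true as expected).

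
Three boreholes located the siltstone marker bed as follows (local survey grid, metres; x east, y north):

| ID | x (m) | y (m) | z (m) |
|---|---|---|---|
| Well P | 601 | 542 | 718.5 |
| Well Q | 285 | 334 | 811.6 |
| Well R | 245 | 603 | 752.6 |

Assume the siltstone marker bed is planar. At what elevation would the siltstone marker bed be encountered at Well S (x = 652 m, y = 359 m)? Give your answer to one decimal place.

755.4 m

Two edge vectors: Well P→Well Q = (-316, -208, 93.1), Well P→Well R = (-356, 61, 34.1).
Normal n = (Well P→Well Q) × (Well P→Well R) = (-12771.9, -22368, -93324).
So ∂z/∂x = −n_x/n_z = −0.13686 and ∂z/∂y = −n_y/n_z = −0.23968.
Intercept c from Well P: 718.5 + 82.25 + 129.91 = 930.66.
At (652, 359): z = −89.2 − 86.0 + 930.66 = 755.4 m.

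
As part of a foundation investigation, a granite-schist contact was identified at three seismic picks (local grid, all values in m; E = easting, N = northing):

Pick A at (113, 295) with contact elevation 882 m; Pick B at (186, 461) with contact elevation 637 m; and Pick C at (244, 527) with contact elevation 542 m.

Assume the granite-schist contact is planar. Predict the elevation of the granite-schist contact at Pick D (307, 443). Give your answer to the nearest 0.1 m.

Two edge vectors: Pick A→Pick B = (73, 166, -245), Pick A→Pick C = (131, 232, -340).
Normal n = (Pick A→Pick B) × (Pick A→Pick C) = (400, -7275, -4810).
So ∂z/∂E = −n_x/n_z = 0.08316 and ∂z/∂N = −n_y/n_z = −1.51247.
Intercept c from Pick A: 882 − 9.40 + 446.18 = 1318.78.
At (307, 443): z = 25.5 − 670.0 + 1318.78 = 674.3 m.

674.3 m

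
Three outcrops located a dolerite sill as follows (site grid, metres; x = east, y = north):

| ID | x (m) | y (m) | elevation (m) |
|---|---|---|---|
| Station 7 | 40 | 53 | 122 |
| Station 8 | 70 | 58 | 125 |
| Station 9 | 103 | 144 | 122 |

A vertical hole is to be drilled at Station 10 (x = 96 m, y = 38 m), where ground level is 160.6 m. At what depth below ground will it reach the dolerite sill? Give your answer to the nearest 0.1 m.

Let the plane be z = a·x + b·y + c.
Station 8−Station 7: 30a + 5b = 3;  Station 9−Station 7: 63a + 91b = 0.
Solving gives a = 0.11304, b = −0.07826.
Then c = 122 − a·40 − b·53 = 121.63.
At (96, 38): z_contact = 10.85 − 2.97 + 121.63 = 129.50 m.
Depth below ground = 160.6 − 129.50 = 31.1 m.

31.1 m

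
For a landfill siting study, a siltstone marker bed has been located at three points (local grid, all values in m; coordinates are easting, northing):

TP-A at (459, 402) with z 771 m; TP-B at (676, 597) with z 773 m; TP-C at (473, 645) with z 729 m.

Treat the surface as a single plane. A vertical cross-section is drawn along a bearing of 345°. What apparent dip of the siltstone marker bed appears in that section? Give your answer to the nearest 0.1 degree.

12.5°

Two edge vectors: TP-A→TP-B = (217, 195, 2), TP-A→TP-C = (14, 243, -42).
Normal n = (TP-A→TP-B) × (TP-A→TP-C) = (-8676, 9142, 50001).
So ∂z/∂easting = −n_x/n_z = 0.17352 and ∂z/∂northing = −n_y/n_z = −0.18284.
Unit vector along 345° is (sin 345°, cos 345°) = (-0.2588, 0.9659).
Slope in that direction = a·(-0.2588) + b·(0.9659) = −0.22152.
Apparent dip = arctan|0.22152| = 12.5° (true dip is 14.1°, so apparent ≤ true as expected).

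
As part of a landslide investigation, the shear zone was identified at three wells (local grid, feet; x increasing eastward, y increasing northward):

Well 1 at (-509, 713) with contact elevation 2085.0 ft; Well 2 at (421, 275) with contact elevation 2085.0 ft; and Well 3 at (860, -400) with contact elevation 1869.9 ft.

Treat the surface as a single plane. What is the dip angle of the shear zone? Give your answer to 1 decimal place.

26.9°

Let the plane be z = a·x + b·y + c.
Well 2−Well 1: 930a − 438b = 0;  Well 3−Well 1: 1369a − 1113b = −215.1.
Solving gives a = 0.21635, b = 0.45937.
Gradient magnitude |∇z| = √(a² + b²) = √(0.04681 + 0.21103) = 0.50777.
True dip = arctan(0.50777) = 26.9°, dipping toward SSW (azimuth ≈ 205°).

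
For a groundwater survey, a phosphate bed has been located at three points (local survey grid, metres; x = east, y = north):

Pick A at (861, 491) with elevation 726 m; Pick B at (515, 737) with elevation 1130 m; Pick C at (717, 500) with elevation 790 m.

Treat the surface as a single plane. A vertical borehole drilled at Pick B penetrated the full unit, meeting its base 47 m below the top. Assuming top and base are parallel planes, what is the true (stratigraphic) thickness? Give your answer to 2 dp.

30.44 m

Two edge vectors: Pick A→Pick B = (-346, 246, 404), Pick A→Pick C = (-144, 9, 64).
Normal n = (Pick A→Pick B) × (Pick A→Pick C) = (12108, -36032, 32310).
So ∂z/∂x = −n_x/n_z = −0.37474 and ∂z/∂y = −n_y/n_z = 1.11520.
|∇z| = √(a²+b²) = 1.17648, so dip δ = arctan(1.17648) = 49.64°.
True thickness = vertical thickness × cos δ = 47 × cos 49.64° = 30.44 m.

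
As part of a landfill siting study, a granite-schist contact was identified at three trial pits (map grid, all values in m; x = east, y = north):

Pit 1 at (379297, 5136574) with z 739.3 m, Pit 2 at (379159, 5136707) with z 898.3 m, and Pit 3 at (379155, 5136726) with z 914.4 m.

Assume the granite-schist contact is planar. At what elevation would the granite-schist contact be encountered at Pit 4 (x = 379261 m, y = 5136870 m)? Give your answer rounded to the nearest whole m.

979 m

Let the plane be z = a·x + b·y + c.
Pit 2−Pit 1: −138a + 133b = 159;  Pit 3−Pit 1: −142a + 152b = 175.1.
Solving gives a = −0.42090909, b = 0.75875598.
Then c = 739.3 − a·379297 − b·5136574 = −3737017.39.
At (379261, 5136870): z = −159634.4 + 3897630.8 − 3737017.39 = 979.0 m.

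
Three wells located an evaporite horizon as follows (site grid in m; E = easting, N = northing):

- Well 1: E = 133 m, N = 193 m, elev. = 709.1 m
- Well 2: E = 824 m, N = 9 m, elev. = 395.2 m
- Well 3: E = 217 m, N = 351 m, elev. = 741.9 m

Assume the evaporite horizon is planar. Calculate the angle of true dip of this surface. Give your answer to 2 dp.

Let the plane be z = a·E + b·N + c.
Well 2−Well 1: 691a − 184b = −313.9;  Well 3−Well 1: 84a + 158b = 32.8.
Solving gives a = −0.34951, b = 0.39341.
Gradient magnitude |∇z| = √(a² + b²) = √(0.12216 + 0.15477) = 0.52624.
True dip = arctan(0.52624) = 27.76°, dipping toward SE (azimuth ≈ 138°).

27.76°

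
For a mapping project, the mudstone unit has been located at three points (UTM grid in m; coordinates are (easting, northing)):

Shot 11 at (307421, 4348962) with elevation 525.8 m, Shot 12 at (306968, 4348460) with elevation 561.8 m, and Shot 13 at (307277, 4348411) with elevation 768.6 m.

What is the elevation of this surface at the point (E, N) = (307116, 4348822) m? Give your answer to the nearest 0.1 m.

433.0 m

Let the plane be z = a·E + b·N + c.
Shot 12−Shot 11: −453a − 502b = 36;  Shot 13−Shot 11: −144a − 551b = 242.8.
Solving gives a = 0.575527169, b = −0.591063362.
Then c = 525.8 − a·307421 − b·4348962 = 2394108.76.
At (307116, 4348822): z = 176753.6 − 2570429.4 + 2394108.76 = 433.0 m.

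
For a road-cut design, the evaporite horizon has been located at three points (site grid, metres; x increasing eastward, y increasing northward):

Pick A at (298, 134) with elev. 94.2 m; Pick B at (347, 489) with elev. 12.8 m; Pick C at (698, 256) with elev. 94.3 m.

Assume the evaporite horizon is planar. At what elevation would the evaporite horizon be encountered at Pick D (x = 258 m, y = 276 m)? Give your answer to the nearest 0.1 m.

Two edge vectors: Pick A→Pick B = (49, 355, -81.4), Pick A→Pick C = (400, 122, 0.1).
Normal n = (Pick A→Pick B) × (Pick A→Pick C) = (9966.3, -32564.9, -136022).
So ∂z/∂x = −n_x/n_z = 0.07327 and ∂z/∂y = −n_y/n_z = −0.23941.
Intercept c from Pick A: 94.2 − 21.83 + 32.08 = 104.45.
At (258, 276): z = 18.9 − 66.1 + 104.45 = 57.3 m.

57.3 m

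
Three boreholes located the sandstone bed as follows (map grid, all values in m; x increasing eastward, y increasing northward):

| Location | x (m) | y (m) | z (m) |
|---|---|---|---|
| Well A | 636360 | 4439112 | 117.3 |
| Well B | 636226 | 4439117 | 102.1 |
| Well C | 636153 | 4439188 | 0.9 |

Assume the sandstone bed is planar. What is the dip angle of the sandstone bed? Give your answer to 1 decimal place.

53.7°

Two edge vectors: Well A→Well B = (-134, 5, -15.2), Well A→Well C = (-207, 76, -116.4).
Normal n = (Well A→Well B) × (Well A→Well C) = (573.2, -12451.2, -9149).
So ∂z/∂x = −n_x/n_z = 0.06265 and ∂z/∂y = −n_y/n_z = −1.36094.
Gradient magnitude |∇z| = √(a² + b²) = √(0.00393 + 1.85215) = 1.36238.
True dip = arctan(1.36238) = 53.7°, dipping toward N (azimuth ≈ 357°).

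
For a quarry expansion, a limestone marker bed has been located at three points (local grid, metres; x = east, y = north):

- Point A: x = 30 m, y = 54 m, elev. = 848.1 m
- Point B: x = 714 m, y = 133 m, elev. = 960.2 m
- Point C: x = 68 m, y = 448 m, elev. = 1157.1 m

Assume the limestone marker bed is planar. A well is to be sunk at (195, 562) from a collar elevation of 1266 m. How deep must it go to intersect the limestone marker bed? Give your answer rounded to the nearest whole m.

Let the plane be z = a·x + b·y + c.
Point B−Point A: 684a + 79b = 112.1;  Point C−Point A: 38a + 394b = 309.
Solving gives a = 0.07413, b = 0.77711.
Then c = 848.1 − a·30 − b·54 = 803.91.
At (195, 562): z_contact = 14.5 + 436.7 + 803.91 = 1255.1 m.
Depth below ground = 1266 − 1255.1 = 11 m.

11 m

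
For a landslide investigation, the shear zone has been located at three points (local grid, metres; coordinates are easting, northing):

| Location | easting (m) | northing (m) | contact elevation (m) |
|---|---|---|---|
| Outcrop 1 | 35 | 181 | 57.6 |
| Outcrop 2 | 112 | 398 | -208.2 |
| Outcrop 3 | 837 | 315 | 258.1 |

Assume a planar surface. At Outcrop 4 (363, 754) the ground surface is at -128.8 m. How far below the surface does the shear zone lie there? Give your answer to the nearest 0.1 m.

455.2 m

Two edge vectors: Outcrop 1→Outcrop 2 = (77, 217, -265.8), Outcrop 1→Outcrop 3 = (802, 134, 200.5).
Normal n = (Outcrop 1→Outcrop 2) × (Outcrop 1→Outcrop 3) = (79125.7, -228610.1, -163716).
So ∂z/∂easting = −n_x/n_z = 0.48331 and ∂z/∂northing = −n_y/n_z = −1.39638.
Intercept c from Outcrop 1: 57.6 − 16.92 + 252.75 = 293.43.
At (363, 754): z_contact = 175.44 − 1052.87 + 293.43 = -584.00 m.
Depth below ground = -128.8 − (-584.00) = 455.2 m.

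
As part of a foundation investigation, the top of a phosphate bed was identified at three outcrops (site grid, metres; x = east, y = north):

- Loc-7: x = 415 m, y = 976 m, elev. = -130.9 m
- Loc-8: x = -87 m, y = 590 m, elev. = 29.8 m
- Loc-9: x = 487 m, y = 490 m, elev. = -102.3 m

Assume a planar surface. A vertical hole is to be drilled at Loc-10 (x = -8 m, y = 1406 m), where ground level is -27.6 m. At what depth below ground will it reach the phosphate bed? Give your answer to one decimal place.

39.9 m

Two edge vectors: Loc-7→Loc-8 = (-502, -386, 160.7), Loc-7→Loc-9 = (72, -486, 28.6).
Normal n = (Loc-7→Loc-8) × (Loc-7→Loc-9) = (67060.6, 25927.6, 271764).
So ∂z/∂x = −n_x/n_z = −0.246760 and ∂z/∂y = −n_y/n_z = −0.095405.
Intercept c from Loc-7: -130.9 + 102.41 + 93.12 = 64.62.
At (-8, 1406): z_contact = 1.97 − 134.14 + 64.62 = -67.54 m.
Depth below ground = -27.6 − (-67.54) = 39.9 m.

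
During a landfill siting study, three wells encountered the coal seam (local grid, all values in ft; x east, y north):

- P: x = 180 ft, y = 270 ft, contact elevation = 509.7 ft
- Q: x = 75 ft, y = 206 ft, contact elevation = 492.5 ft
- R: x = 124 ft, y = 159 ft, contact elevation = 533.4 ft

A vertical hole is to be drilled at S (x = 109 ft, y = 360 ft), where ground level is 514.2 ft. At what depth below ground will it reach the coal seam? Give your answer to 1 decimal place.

Two edge vectors: P→Q = (-105, -64, -17.2), P→R = (-56, -111, 23.7).
Normal n = (P→Q) × (P→R) = (-3426, 3451.7, 8071).
So ∂z/∂x = −n_x/n_z = 0.42448 and ∂z/∂y = −n_y/n_z = −0.42767.
Intercept c from P: 509.7 − 76.41 + 115.47 = 548.76.
At (109, 360): z_contact = 46.27 − 153.96 + 548.76 = 441.07 ft.
Depth below ground = 514.2 − 441.07 = 73.1 ft.

73.1 ft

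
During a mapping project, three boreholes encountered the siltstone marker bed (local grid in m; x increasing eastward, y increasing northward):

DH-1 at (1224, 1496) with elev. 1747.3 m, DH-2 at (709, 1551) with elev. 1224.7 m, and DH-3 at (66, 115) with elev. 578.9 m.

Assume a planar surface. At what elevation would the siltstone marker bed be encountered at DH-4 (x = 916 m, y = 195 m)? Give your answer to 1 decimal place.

1440.7 m

Two edge vectors: DH-1→DH-2 = (-515, 55, -522.6), DH-1→DH-3 = (-1158, -1381, -1168.4).
Normal n = (DH-1→DH-2) × (DH-1→DH-3) = (-785972.6, 3444.8, 774905).
So ∂z/∂x = −n_x/n_z = 1.014283 and ∂z/∂y = −n_y/n_z = −0.004445.
Intercept c from DH-1: 1747.3 − 1241.48 + 6.65 = 512.47.
At (916, 195): z = 929.1 − 0.9 + 512.47 = 1440.7 m.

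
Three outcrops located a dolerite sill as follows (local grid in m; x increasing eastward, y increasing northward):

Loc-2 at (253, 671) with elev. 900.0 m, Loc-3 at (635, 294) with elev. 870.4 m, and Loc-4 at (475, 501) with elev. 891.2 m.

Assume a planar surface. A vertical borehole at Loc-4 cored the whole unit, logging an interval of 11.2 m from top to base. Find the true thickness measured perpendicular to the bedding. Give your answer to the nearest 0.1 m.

11.0 m

Two edge vectors: Loc-2→Loc-3 = (382, -377, -29.6), Loc-2→Loc-4 = (222, -170, -8.8).
Normal n = (Loc-2→Loc-3) × (Loc-2→Loc-4) = (-1714.4, -3209.6, 18754).
So ∂z/∂x = −n_x/n_z = 0.09142 and ∂z/∂y = −n_y/n_z = 0.17114.
|∇z| = √(a²+b²) = 0.19403, so dip δ = arctan(0.19403) = 10.98°.
True thickness = vertical thickness × cos δ = 11.2 × cos 10.98° = 11.0 m.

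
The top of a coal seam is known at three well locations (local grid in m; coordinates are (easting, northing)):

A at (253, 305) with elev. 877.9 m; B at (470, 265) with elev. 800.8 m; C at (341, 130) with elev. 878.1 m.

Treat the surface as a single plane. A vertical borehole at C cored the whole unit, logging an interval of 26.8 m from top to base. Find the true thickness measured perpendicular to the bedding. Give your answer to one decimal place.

24.5 m

Let the plane be z = a·E + b·N + c.
B−A: 217a − 40b = −77.1;  C−A: 88a − 175b = 0.2.
Solving gives a = −0.39183, b = −0.19818.
|∇z| = √(a²+b²) = 0.43910, so dip δ = arctan(0.43910) = 23.71°.
True thickness = vertical thickness × cos δ = 26.8 × cos 23.71° = 24.5 m.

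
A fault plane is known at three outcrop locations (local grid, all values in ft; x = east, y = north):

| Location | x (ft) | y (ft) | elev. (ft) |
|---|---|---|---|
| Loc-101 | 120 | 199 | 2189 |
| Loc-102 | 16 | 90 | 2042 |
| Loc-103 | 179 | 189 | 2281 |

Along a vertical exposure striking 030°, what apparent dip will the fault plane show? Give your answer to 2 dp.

Let the plane be z = a·x + b·y + c.
Loc-102−Loc-101: −104a − 109b = −147;  Loc-103−Loc-101: 59a − 10b = 92.
Solving gives a = 1.53902, b = −0.11980.
Unit vector along 030° is (sin 30°, cos 30°) = (0.5000, 0.8660).
Slope in that direction = a·(0.5000) + b·(0.8660) = 0.66576.
Apparent dip = arctan|0.66576| = 33.65° (true dip is 57.1°, so apparent ≤ true as expected).

33.65°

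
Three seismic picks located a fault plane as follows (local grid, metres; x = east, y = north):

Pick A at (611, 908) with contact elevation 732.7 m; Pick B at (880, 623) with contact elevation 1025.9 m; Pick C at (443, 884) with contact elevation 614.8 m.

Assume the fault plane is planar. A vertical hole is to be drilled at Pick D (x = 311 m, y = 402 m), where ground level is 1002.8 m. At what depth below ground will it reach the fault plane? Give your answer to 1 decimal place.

Two edge vectors: Pick A→Pick B = (269, -285, 293.2), Pick A→Pick C = (-168, -24, -117.9).
Normal n = (Pick A→Pick B) × (Pick A→Pick C) = (40638.3, -17542.5, -54336).
So ∂z/∂x = −n_x/n_z = 0.74791 and ∂z/∂y = −n_y/n_z = −0.32285.
Intercept c from Pick A: 732.7 − 456.97 + 293.15 = 568.88.
At (311, 402): z_contact = 232.60 − 129.79 + 568.88 = 671.69 m.
Depth below ground = 1002.8 − 671.69 = 331.1 m.

331.1 m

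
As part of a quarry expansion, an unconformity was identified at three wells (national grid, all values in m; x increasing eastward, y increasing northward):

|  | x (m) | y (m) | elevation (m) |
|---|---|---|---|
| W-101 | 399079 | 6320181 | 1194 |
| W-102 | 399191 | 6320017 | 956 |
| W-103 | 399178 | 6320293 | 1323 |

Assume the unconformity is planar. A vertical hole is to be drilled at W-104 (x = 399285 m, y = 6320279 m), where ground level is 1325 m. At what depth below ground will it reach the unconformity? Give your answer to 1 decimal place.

40.9 m

Two edge vectors: W-101→W-102 = (112, -164, -238), W-101→W-103 = (99, 112, 129).
Normal n = (W-101→W-102) × (W-101→W-103) = (5500, -38010, 28780).
So ∂z/∂x = −n_x/n_z = −0.191104934 and ∂z/∂y = −n_y/n_z = 1.320708826.
Intercept c from W-101: 1194 + 76265.97 − 8347118.83 = −8269658.86.
At (399285, 6320279): z_contact = −76305.33 + 8347248.26 − 8269658.86 = 1284.06 m.
Depth below ground = 1325 − 1284.06 = 40.9 m.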